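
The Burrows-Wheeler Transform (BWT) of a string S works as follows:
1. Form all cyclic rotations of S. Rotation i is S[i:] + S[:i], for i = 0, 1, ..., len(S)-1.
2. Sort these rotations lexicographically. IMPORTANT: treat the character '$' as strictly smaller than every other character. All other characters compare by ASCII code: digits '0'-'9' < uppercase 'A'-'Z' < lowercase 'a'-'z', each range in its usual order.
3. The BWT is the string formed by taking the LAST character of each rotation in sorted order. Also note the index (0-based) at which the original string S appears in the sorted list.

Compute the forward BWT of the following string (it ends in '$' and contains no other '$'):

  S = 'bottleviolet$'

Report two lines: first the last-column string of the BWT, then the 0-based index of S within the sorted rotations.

Answer: t$llvotibetoe
1

Derivation:
All 13 rotations (rotation i = S[i:]+S[:i]):
  rot[0] = bottleviolet$
  rot[1] = ottleviolet$b
  rot[2] = ttleviolet$bo
  rot[3] = tleviolet$bot
  rot[4] = leviolet$bott
  rot[5] = eviolet$bottl
  rot[6] = violet$bottle
  rot[7] = iolet$bottlev
  rot[8] = olet$bottlevi
  rot[9] = let$bottlevio
  rot[10] = et$bottleviol
  rot[11] = t$bottleviole
  rot[12] = $bottleviolet
Sorted (with $ < everything):
  sorted[0] = $bottleviolet  (last char: 't')
  sorted[1] = bottleviolet$  (last char: '$')
  sorted[2] = et$bottleviol  (last char: 'l')
  sorted[3] = eviolet$bottl  (last char: 'l')
  sorted[4] = iolet$bottlev  (last char: 'v')
  sorted[5] = let$bottlevio  (last char: 'o')
  sorted[6] = leviolet$bott  (last char: 't')
  sorted[7] = olet$bottlevi  (last char: 'i')
  sorted[8] = ottleviolet$b  (last char: 'b')
  sorted[9] = t$bottleviole  (last char: 'e')
  sorted[10] = tleviolet$bot  (last char: 't')
  sorted[11] = ttleviolet$bo  (last char: 'o')
  sorted[12] = violet$bottle  (last char: 'e')
Last column: t$llvotibetoe
Original string S is at sorted index 1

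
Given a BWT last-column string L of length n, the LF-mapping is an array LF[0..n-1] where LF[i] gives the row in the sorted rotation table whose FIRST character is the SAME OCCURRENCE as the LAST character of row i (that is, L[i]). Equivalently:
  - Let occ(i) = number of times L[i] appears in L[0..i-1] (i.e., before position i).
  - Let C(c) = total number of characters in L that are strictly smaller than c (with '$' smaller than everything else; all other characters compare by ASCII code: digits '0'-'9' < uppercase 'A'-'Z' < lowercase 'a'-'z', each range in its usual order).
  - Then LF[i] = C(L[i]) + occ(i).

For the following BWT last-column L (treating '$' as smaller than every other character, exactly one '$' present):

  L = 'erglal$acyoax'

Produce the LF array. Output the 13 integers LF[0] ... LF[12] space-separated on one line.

Char counts: '$':1, 'a':3, 'c':1, 'e':1, 'g':1, 'l':2, 'o':1, 'r':1, 'x':1, 'y':1
C (first-col start): C('$')=0, C('a')=1, C('c')=4, C('e')=5, C('g')=6, C('l')=7, C('o')=9, C('r')=10, C('x')=11, C('y')=12
L[0]='e': occ=0, LF[0]=C('e')+0=5+0=5
L[1]='r': occ=0, LF[1]=C('r')+0=10+0=10
L[2]='g': occ=0, LF[2]=C('g')+0=6+0=6
L[3]='l': occ=0, LF[3]=C('l')+0=7+0=7
L[4]='a': occ=0, LF[4]=C('a')+0=1+0=1
L[5]='l': occ=1, LF[5]=C('l')+1=7+1=8
L[6]='$': occ=0, LF[6]=C('$')+0=0+0=0
L[7]='a': occ=1, LF[7]=C('a')+1=1+1=2
L[8]='c': occ=0, LF[8]=C('c')+0=4+0=4
L[9]='y': occ=0, LF[9]=C('y')+0=12+0=12
L[10]='o': occ=0, LF[10]=C('o')+0=9+0=9
L[11]='a': occ=2, LF[11]=C('a')+2=1+2=3
L[12]='x': occ=0, LF[12]=C('x')+0=11+0=11

Answer: 5 10 6 7 1 8 0 2 4 12 9 3 11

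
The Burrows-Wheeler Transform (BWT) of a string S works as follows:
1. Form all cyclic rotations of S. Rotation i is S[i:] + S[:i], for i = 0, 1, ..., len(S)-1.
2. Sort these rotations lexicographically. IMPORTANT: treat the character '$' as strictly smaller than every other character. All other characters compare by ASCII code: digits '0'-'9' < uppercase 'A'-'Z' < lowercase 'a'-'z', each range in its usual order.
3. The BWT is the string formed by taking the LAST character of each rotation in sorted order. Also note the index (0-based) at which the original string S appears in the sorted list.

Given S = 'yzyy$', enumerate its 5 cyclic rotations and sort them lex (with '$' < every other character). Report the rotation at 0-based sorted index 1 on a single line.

All 5 rotations (rotation i = S[i:]+S[:i]):
  rot[0] = yzyy$
  rot[1] = zyy$y
  rot[2] = yy$yz
  rot[3] = y$yzy
  rot[4] = $yzyy
Sorted (with $ < everything):
  sorted[0] = $yzyy
  sorted[1] = y$yzy
  sorted[2] = yy$yz
  sorted[3] = yzyy$
  sorted[4] = zyy$y
sorted[1] = y$yzy

Answer: y$yzy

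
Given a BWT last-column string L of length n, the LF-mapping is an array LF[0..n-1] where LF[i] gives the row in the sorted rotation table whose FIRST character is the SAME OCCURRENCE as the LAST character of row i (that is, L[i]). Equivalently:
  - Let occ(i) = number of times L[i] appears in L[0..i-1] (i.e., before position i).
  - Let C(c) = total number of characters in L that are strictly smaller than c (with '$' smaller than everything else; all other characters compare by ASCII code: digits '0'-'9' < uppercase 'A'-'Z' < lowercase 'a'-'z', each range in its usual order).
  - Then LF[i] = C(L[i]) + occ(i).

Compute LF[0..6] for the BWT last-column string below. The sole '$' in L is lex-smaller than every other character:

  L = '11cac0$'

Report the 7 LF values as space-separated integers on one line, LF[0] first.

Char counts: '$':1, '0':1, '1':2, 'a':1, 'c':2
C (first-col start): C('$')=0, C('0')=1, C('1')=2, C('a')=4, C('c')=5
L[0]='1': occ=0, LF[0]=C('1')+0=2+0=2
L[1]='1': occ=1, LF[1]=C('1')+1=2+1=3
L[2]='c': occ=0, LF[2]=C('c')+0=5+0=5
L[3]='a': occ=0, LF[3]=C('a')+0=4+0=4
L[4]='c': occ=1, LF[4]=C('c')+1=5+1=6
L[5]='0': occ=0, LF[5]=C('0')+0=1+0=1
L[6]='$': occ=0, LF[6]=C('$')+0=0+0=0

Answer: 2 3 5 4 6 1 0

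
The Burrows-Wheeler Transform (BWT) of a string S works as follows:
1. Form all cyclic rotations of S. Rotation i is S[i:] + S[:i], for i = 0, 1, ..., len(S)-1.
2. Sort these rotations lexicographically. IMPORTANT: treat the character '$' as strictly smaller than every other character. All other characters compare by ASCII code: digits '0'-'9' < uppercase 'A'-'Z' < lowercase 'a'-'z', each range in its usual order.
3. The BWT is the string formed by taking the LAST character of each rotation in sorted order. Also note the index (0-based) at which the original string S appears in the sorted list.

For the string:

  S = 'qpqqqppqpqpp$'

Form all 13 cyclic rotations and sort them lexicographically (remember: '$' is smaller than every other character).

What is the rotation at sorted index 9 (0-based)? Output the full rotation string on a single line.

All 13 rotations (rotation i = S[i:]+S[:i]):
  rot[0] = qpqqqppqpqpp$
  rot[1] = pqqqppqpqpp$q
  rot[2] = qqqppqpqpp$qp
  rot[3] = qqppqpqpp$qpq
  rot[4] = qppqpqpp$qpqq
  rot[5] = ppqpqpp$qpqqq
  rot[6] = pqpqpp$qpqqqp
  rot[7] = qpqpp$qpqqqpp
  rot[8] = pqpp$qpqqqppq
  rot[9] = qpp$qpqqqppqp
  rot[10] = pp$qpqqqppqpq
  rot[11] = p$qpqqqppqpqp
  rot[12] = $qpqqqppqpqpp
Sorted (with $ < everything):
  sorted[0] = $qpqqqppqpqpp
  sorted[1] = p$qpqqqppqpqp
  sorted[2] = pp$qpqqqppqpq
  sorted[3] = ppqpqpp$qpqqq
  sorted[4] = pqpp$qpqqqppq
  sorted[5] = pqpqpp$qpqqqp
  sorted[6] = pqqqppqpqpp$q
  sorted[7] = qpp$qpqqqppqp
  sorted[8] = qppqpqpp$qpqq
  sorted[9] = qpqpp$qpqqqpp
  sorted[10] = qpqqqppqpqpp$
  sorted[11] = qqppqpqpp$qpq
  sorted[12] = qqqppqpqpp$qp
sorted[9] = qpqpp$qpqqqpp

Answer: qpqpp$qpqqqpp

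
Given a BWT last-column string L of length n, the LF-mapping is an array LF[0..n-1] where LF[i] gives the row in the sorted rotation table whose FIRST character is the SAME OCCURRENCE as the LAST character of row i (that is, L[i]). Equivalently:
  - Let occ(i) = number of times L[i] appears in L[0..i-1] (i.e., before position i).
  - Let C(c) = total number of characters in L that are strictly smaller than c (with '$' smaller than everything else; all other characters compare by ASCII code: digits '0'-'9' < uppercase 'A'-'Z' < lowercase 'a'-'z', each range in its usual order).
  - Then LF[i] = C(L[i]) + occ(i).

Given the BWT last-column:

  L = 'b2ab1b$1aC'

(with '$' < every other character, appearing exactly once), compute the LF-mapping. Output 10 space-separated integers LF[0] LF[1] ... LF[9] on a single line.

Char counts: '$':1, '1':2, '2':1, 'C':1, 'a':2, 'b':3
C (first-col start): C('$')=0, C('1')=1, C('2')=3, C('C')=4, C('a')=5, C('b')=7
L[0]='b': occ=0, LF[0]=C('b')+0=7+0=7
L[1]='2': occ=0, LF[1]=C('2')+0=3+0=3
L[2]='a': occ=0, LF[2]=C('a')+0=5+0=5
L[3]='b': occ=1, LF[3]=C('b')+1=7+1=8
L[4]='1': occ=0, LF[4]=C('1')+0=1+0=1
L[5]='b': occ=2, LF[5]=C('b')+2=7+2=9
L[6]='$': occ=0, LF[6]=C('$')+0=0+0=0
L[7]='1': occ=1, LF[7]=C('1')+1=1+1=2
L[8]='a': occ=1, LF[8]=C('a')+1=5+1=6
L[9]='C': occ=0, LF[9]=C('C')+0=4+0=4

Answer: 7 3 5 8 1 9 0 2 6 4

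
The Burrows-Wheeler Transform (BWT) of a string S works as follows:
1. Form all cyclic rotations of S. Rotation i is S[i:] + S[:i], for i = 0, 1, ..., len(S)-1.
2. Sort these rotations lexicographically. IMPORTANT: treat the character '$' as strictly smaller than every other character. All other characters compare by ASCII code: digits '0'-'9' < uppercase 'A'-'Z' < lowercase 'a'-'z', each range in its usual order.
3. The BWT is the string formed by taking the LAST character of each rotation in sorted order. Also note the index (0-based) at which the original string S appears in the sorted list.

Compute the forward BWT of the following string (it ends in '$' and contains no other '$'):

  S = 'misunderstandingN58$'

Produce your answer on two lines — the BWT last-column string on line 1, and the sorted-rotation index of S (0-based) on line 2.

Answer: 8N5gtnndndm$uaieriss
11

Derivation:
All 20 rotations (rotation i = S[i:]+S[:i]):
  rot[0] = misunderstandingN58$
  rot[1] = isunderstandingN58$m
  rot[2] = sunderstandingN58$mi
  rot[3] = understandingN58$mis
  rot[4] = nderstandingN58$misu
  rot[5] = derstandingN58$misun
  rot[6] = erstandingN58$misund
  rot[7] = rstandingN58$misunde
  rot[8] = standingN58$misunder
  rot[9] = tandingN58$misunders
  rot[10] = andingN58$misunderst
  rot[11] = ndingN58$misundersta
  rot[12] = dingN58$misunderstan
  rot[13] = ingN58$misunderstand
  rot[14] = ngN58$misunderstandi
  rot[15] = gN58$misunderstandin
  rot[16] = N58$misunderstanding
  rot[17] = 58$misunderstandingN
  rot[18] = 8$misunderstandingN5
  rot[19] = $misunderstandingN58
Sorted (with $ < everything):
  sorted[0] = $misunderstandingN58  (last char: '8')
  sorted[1] = 58$misunderstandingN  (last char: 'N')
  sorted[2] = 8$misunderstandingN5  (last char: '5')
  sorted[3] = N58$misunderstanding  (last char: 'g')
  sorted[4] = andingN58$misunderst  (last char: 't')
  sorted[5] = derstandingN58$misun  (last char: 'n')
  sorted[6] = dingN58$misunderstan  (last char: 'n')
  sorted[7] = erstandingN58$misund  (last char: 'd')
  sorted[8] = gN58$misunderstandin  (last char: 'n')
  sorted[9] = ingN58$misunderstand  (last char: 'd')
  sorted[10] = isunderstandingN58$m  (last char: 'm')
  sorted[11] = misunderstandingN58$  (last char: '$')
  sorted[12] = nderstandingN58$misu  (last char: 'u')
  sorted[13] = ndingN58$misundersta  (last char: 'a')
  sorted[14] = ngN58$misunderstandi  (last char: 'i')
  sorted[15] = rstandingN58$misunde  (last char: 'e')
  sorted[16] = standingN58$misunder  (last char: 'r')
  sorted[17] = sunderstandingN58$mi  (last char: 'i')
  sorted[18] = tandingN58$misunders  (last char: 's')
  sorted[19] = understandingN58$mis  (last char: 's')
Last column: 8N5gtnndndm$uaieriss
Original string S is at sorted index 11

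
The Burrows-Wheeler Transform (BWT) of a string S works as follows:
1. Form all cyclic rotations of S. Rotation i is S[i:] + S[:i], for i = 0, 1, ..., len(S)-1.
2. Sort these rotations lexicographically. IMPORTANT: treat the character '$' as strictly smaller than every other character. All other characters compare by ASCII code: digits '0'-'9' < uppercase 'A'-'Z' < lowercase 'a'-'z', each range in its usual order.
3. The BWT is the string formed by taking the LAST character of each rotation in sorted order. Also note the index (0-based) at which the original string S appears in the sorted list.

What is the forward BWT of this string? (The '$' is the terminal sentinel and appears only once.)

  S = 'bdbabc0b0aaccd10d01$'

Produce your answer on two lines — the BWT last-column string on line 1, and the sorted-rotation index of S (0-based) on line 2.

All 20 rotations (rotation i = S[i:]+S[:i]):
  rot[0] = bdbabc0b0aaccd10d01$
  rot[1] = dbabc0b0aaccd10d01$b
  rot[2] = babc0b0aaccd10d01$bd
  rot[3] = abc0b0aaccd10d01$bdb
  rot[4] = bc0b0aaccd10d01$bdba
  rot[5] = c0b0aaccd10d01$bdbab
  rot[6] = 0b0aaccd10d01$bdbabc
  rot[7] = b0aaccd10d01$bdbabc0
  rot[8] = 0aaccd10d01$bdbabc0b
  rot[9] = aaccd10d01$bdbabc0b0
  rot[10] = accd10d01$bdbabc0b0a
  rot[11] = ccd10d01$bdbabc0b0aa
  rot[12] = cd10d01$bdbabc0b0aac
  rot[13] = d10d01$bdbabc0b0aacc
  rot[14] = 10d01$bdbabc0b0aaccd
  rot[15] = 0d01$bdbabc0b0aaccd1
  rot[16] = d01$bdbabc0b0aaccd10
  rot[17] = 01$bdbabc0b0aaccd10d
  rot[18] = 1$bdbabc0b0aaccd10d0
  rot[19] = $bdbabc0b0aaccd10d01
Sorted (with $ < everything):
  sorted[0] = $bdbabc0b0aaccd10d01  (last char: '1')
  sorted[1] = 01$bdbabc0b0aaccd10d  (last char: 'd')
  sorted[2] = 0aaccd10d01$bdbabc0b  (last char: 'b')
  sorted[3] = 0b0aaccd10d01$bdbabc  (last char: 'c')
  sorted[4] = 0d01$bdbabc0b0aaccd1  (last char: '1')
  sorted[5] = 1$bdbabc0b0aaccd10d0  (last char: '0')
  sorted[6] = 10d01$bdbabc0b0aaccd  (last char: 'd')
  sorted[7] = aaccd10d01$bdbabc0b0  (last char: '0')
  sorted[8] = abc0b0aaccd10d01$bdb  (last char: 'b')
  sorted[9] = accd10d01$bdbabc0b0a  (last char: 'a')
  sorted[10] = b0aaccd10d01$bdbabc0  (last char: '0')
  sorted[11] = babc0b0aaccd10d01$bd  (last char: 'd')
  sorted[12] = bc0b0aaccd10d01$bdba  (last char: 'a')
  sorted[13] = bdbabc0b0aaccd10d01$  (last char: '$')
  sorted[14] = c0b0aaccd10d01$bdbab  (last char: 'b')
  sorted[15] = ccd10d01$bdbabc0b0aa  (last char: 'a')
  sorted[16] = cd10d01$bdbabc0b0aac  (last char: 'c')
  sorted[17] = d01$bdbabc0b0aaccd10  (last char: '0')
  sorted[18] = d10d01$bdbabc0b0aacc  (last char: 'c')
  sorted[19] = dbabc0b0aaccd10d01$b  (last char: 'b')
Last column: 1dbc10d0ba0da$bac0cb
Original string S is at sorted index 13

Answer: 1dbc10d0ba0da$bac0cb
13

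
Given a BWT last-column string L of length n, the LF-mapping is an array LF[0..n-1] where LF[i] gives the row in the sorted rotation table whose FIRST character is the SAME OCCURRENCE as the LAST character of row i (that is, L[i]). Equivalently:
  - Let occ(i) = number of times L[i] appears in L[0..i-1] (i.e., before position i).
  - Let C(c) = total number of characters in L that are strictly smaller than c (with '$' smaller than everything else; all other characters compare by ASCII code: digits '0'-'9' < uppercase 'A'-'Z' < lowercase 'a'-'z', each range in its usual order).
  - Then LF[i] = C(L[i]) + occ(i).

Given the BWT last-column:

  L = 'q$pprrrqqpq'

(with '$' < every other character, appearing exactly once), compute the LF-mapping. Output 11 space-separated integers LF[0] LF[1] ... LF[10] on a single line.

Answer: 4 0 1 2 8 9 10 5 6 3 7

Derivation:
Char counts: '$':1, 'p':3, 'q':4, 'r':3
C (first-col start): C('$')=0, C('p')=1, C('q')=4, C('r')=8
L[0]='q': occ=0, LF[0]=C('q')+0=4+0=4
L[1]='$': occ=0, LF[1]=C('$')+0=0+0=0
L[2]='p': occ=0, LF[2]=C('p')+0=1+0=1
L[3]='p': occ=1, LF[3]=C('p')+1=1+1=2
L[4]='r': occ=0, LF[4]=C('r')+0=8+0=8
L[5]='r': occ=1, LF[5]=C('r')+1=8+1=9
L[6]='r': occ=2, LF[6]=C('r')+2=8+2=10
L[7]='q': occ=1, LF[7]=C('q')+1=4+1=5
L[8]='q': occ=2, LF[8]=C('q')+2=4+2=6
L[9]='p': occ=2, LF[9]=C('p')+2=1+2=3
L[10]='q': occ=3, LF[10]=C('q')+3=4+3=7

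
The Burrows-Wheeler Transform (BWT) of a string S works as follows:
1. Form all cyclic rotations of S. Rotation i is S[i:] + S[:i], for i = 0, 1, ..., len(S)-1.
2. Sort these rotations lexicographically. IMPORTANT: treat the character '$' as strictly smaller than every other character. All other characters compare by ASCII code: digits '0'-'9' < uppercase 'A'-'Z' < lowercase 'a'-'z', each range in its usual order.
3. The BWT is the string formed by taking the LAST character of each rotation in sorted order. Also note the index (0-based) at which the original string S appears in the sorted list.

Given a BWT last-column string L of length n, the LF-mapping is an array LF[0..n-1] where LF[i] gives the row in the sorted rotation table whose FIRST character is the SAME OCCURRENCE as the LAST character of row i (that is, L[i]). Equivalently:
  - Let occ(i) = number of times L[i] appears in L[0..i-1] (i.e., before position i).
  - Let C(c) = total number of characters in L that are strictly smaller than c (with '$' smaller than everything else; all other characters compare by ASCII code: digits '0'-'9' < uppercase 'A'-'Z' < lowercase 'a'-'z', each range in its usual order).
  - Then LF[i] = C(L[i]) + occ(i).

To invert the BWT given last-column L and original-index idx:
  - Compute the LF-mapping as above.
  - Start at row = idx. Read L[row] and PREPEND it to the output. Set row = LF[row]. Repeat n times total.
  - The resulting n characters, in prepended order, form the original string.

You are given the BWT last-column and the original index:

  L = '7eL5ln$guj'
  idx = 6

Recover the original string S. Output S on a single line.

LF mapping: 2 4 3 1 7 8 0 5 9 6
Walk LF starting at row 6, prepending L[row]:
  step 1: row=6, L[6]='$', prepend. Next row=LF[6]=0
  step 2: row=0, L[0]='7', prepend. Next row=LF[0]=2
  step 3: row=2, L[2]='L', prepend. Next row=LF[2]=3
  step 4: row=3, L[3]='5', prepend. Next row=LF[3]=1
  step 5: row=1, L[1]='e', prepend. Next row=LF[1]=4
  step 6: row=4, L[4]='l', prepend. Next row=LF[4]=7
  step 7: row=7, L[7]='g', prepend. Next row=LF[7]=5
  step 8: row=5, L[5]='n', prepend. Next row=LF[5]=8
  step 9: row=8, L[8]='u', prepend. Next row=LF[8]=9
  step 10: row=9, L[9]='j', prepend. Next row=LF[9]=6
Reversed output: jungle5L7$

Answer: jungle5L7$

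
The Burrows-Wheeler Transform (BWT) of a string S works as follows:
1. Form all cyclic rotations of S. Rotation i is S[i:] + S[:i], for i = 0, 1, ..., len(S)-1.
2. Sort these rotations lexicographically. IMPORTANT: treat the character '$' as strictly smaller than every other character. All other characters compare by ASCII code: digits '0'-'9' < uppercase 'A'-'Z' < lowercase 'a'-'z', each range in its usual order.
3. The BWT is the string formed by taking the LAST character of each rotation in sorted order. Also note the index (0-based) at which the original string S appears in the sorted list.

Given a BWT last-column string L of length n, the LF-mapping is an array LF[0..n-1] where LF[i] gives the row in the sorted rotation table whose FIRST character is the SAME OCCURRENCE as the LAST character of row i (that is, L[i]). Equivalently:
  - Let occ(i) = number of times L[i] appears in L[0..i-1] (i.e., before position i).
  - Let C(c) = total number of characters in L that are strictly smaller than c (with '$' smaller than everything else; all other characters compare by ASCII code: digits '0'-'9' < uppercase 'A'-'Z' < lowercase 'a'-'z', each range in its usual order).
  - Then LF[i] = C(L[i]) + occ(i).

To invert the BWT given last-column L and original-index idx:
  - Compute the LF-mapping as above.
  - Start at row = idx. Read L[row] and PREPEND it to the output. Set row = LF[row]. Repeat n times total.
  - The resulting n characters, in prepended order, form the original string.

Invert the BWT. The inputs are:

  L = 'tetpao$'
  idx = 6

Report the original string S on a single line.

Answer: teapot$

Derivation:
LF mapping: 5 2 6 4 1 3 0
Walk LF starting at row 6, prepending L[row]:
  step 1: row=6, L[6]='$', prepend. Next row=LF[6]=0
  step 2: row=0, L[0]='t', prepend. Next row=LF[0]=5
  step 3: row=5, L[5]='o', prepend. Next row=LF[5]=3
  step 4: row=3, L[3]='p', prepend. Next row=LF[3]=4
  step 5: row=4, L[4]='a', prepend. Next row=LF[4]=1
  step 6: row=1, L[1]='e', prepend. Next row=LF[1]=2
  step 7: row=2, L[2]='t', prepend. Next row=LF[2]=6
Reversed output: teapot$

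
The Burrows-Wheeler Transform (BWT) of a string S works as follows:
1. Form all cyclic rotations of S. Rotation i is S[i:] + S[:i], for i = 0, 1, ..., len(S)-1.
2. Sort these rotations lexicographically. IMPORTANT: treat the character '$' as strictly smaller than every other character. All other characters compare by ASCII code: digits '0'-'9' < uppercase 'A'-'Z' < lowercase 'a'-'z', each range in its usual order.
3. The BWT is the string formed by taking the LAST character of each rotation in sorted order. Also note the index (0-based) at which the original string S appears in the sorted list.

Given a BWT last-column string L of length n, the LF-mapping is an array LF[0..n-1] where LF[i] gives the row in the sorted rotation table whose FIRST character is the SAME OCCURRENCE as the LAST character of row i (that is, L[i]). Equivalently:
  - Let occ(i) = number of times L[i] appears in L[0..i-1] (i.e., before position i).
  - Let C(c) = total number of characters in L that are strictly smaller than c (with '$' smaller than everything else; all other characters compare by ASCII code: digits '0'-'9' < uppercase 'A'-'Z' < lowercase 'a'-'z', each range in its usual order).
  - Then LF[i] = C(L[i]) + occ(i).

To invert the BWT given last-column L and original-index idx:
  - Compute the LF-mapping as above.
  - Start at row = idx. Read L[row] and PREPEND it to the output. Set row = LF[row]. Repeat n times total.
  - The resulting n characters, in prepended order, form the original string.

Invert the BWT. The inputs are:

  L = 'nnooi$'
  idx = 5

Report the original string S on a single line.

LF mapping: 2 3 4 5 1 0
Walk LF starting at row 5, prepending L[row]:
  step 1: row=5, L[5]='$', prepend. Next row=LF[5]=0
  step 2: row=0, L[0]='n', prepend. Next row=LF[0]=2
  step 3: row=2, L[2]='o', prepend. Next row=LF[2]=4
  step 4: row=4, L[4]='i', prepend. Next row=LF[4]=1
  step 5: row=1, L[1]='n', prepend. Next row=LF[1]=3
  step 6: row=3, L[3]='o', prepend. Next row=LF[3]=5
Reversed output: onion$

Answer: onion$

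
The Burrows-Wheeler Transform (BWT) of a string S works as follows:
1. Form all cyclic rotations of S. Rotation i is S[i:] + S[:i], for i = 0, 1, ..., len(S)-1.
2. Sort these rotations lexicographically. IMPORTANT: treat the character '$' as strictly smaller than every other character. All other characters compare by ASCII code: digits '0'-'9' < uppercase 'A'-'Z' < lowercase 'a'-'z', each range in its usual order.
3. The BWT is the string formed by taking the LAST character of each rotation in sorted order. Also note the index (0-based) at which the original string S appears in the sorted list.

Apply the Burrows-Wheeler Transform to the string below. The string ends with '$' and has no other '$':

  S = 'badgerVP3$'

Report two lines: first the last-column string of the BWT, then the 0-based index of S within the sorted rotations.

All 10 rotations (rotation i = S[i:]+S[:i]):
  rot[0] = badgerVP3$
  rot[1] = adgerVP3$b
  rot[2] = dgerVP3$ba
  rot[3] = gerVP3$bad
  rot[4] = erVP3$badg
  rot[5] = rVP3$badge
  rot[6] = VP3$badger
  rot[7] = P3$badgerV
  rot[8] = 3$badgerVP
  rot[9] = $badgerVP3
Sorted (with $ < everything):
  sorted[0] = $badgerVP3  (last char: '3')
  sorted[1] = 3$badgerVP  (last char: 'P')
  sorted[2] = P3$badgerV  (last char: 'V')
  sorted[3] = VP3$badger  (last char: 'r')
  sorted[4] = adgerVP3$b  (last char: 'b')
  sorted[5] = badgerVP3$  (last char: '$')
  sorted[6] = dgerVP3$ba  (last char: 'a')
  sorted[7] = erVP3$badg  (last char: 'g')
  sorted[8] = gerVP3$bad  (last char: 'd')
  sorted[9] = rVP3$badge  (last char: 'e')
Last column: 3PVrb$agde
Original string S is at sorted index 5

Answer: 3PVrb$agde
5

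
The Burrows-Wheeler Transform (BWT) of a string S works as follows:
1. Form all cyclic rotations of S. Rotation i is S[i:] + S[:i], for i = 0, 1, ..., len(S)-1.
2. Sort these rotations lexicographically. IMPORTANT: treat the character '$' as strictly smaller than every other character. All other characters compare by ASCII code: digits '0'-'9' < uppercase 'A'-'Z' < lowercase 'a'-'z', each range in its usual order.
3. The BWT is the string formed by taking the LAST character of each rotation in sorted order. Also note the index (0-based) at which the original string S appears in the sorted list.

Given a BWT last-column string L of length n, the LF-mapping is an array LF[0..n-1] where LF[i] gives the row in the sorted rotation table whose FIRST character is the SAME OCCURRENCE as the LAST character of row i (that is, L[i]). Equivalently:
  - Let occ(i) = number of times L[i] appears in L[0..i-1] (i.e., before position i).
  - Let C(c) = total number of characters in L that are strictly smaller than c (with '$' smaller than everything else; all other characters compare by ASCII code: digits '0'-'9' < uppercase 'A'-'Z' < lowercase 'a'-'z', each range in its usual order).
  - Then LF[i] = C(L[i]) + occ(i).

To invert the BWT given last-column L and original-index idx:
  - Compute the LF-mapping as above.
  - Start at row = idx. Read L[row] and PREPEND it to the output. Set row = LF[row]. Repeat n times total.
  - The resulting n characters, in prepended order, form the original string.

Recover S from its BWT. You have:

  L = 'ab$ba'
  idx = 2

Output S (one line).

Answer: abba$

Derivation:
LF mapping: 1 3 0 4 2
Walk LF starting at row 2, prepending L[row]:
  step 1: row=2, L[2]='$', prepend. Next row=LF[2]=0
  step 2: row=0, L[0]='a', prepend. Next row=LF[0]=1
  step 3: row=1, L[1]='b', prepend. Next row=LF[1]=3
  step 4: row=3, L[3]='b', prepend. Next row=LF[3]=4
  step 5: row=4, L[4]='a', prepend. Next row=LF[4]=2
Reversed output: abba$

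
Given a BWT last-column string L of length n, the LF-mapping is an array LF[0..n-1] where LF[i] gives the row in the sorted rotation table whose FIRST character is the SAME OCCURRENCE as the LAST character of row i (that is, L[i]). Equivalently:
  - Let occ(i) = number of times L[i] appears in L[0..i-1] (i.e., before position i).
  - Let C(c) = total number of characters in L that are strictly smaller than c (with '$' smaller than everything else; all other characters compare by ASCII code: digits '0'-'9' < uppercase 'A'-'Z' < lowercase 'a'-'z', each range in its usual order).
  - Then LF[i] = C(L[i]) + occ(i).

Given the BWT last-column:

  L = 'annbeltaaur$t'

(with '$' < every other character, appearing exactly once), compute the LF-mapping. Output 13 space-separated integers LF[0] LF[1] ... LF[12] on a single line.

Answer: 1 7 8 4 5 6 10 2 3 12 9 0 11

Derivation:
Char counts: '$':1, 'a':3, 'b':1, 'e':1, 'l':1, 'n':2, 'r':1, 't':2, 'u':1
C (first-col start): C('$')=0, C('a')=1, C('b')=4, C('e')=5, C('l')=6, C('n')=7, C('r')=9, C('t')=10, C('u')=12
L[0]='a': occ=0, LF[0]=C('a')+0=1+0=1
L[1]='n': occ=0, LF[1]=C('n')+0=7+0=7
L[2]='n': occ=1, LF[2]=C('n')+1=7+1=8
L[3]='b': occ=0, LF[3]=C('b')+0=4+0=4
L[4]='e': occ=0, LF[4]=C('e')+0=5+0=5
L[5]='l': occ=0, LF[5]=C('l')+0=6+0=6
L[6]='t': occ=0, LF[6]=C('t')+0=10+0=10
L[7]='a': occ=1, LF[7]=C('a')+1=1+1=2
L[8]='a': occ=2, LF[8]=C('a')+2=1+2=3
L[9]='u': occ=0, LF[9]=C('u')+0=12+0=12
L[10]='r': occ=0, LF[10]=C('r')+0=9+0=9
L[11]='$': occ=0, LF[11]=C('$')+0=0+0=0
L[12]='t': occ=1, LF[12]=C('t')+1=10+1=11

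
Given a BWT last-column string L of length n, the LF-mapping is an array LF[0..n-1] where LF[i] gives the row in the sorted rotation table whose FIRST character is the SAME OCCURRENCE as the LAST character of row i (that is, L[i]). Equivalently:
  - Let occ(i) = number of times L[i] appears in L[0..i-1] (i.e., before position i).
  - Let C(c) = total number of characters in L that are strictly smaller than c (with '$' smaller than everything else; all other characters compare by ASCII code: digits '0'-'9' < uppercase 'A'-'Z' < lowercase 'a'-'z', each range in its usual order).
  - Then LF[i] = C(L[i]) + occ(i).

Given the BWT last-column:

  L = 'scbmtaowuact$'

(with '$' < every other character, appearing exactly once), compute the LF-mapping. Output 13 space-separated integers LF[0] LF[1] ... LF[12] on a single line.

Char counts: '$':1, 'a':2, 'b':1, 'c':2, 'm':1, 'o':1, 's':1, 't':2, 'u':1, 'w':1
C (first-col start): C('$')=0, C('a')=1, C('b')=3, C('c')=4, C('m')=6, C('o')=7, C('s')=8, C('t')=9, C('u')=11, C('w')=12
L[0]='s': occ=0, LF[0]=C('s')+0=8+0=8
L[1]='c': occ=0, LF[1]=C('c')+0=4+0=4
L[2]='b': occ=0, LF[2]=C('b')+0=3+0=3
L[3]='m': occ=0, LF[3]=C('m')+0=6+0=6
L[4]='t': occ=0, LF[4]=C('t')+0=9+0=9
L[5]='a': occ=0, LF[5]=C('a')+0=1+0=1
L[6]='o': occ=0, LF[6]=C('o')+0=7+0=7
L[7]='w': occ=0, LF[7]=C('w')+0=12+0=12
L[8]='u': occ=0, LF[8]=C('u')+0=11+0=11
L[9]='a': occ=1, LF[9]=C('a')+1=1+1=2
L[10]='c': occ=1, LF[10]=C('c')+1=4+1=5
L[11]='t': occ=1, LF[11]=C('t')+1=9+1=10
L[12]='$': occ=0, LF[12]=C('$')+0=0+0=0

Answer: 8 4 3 6 9 1 7 12 11 2 5 10 0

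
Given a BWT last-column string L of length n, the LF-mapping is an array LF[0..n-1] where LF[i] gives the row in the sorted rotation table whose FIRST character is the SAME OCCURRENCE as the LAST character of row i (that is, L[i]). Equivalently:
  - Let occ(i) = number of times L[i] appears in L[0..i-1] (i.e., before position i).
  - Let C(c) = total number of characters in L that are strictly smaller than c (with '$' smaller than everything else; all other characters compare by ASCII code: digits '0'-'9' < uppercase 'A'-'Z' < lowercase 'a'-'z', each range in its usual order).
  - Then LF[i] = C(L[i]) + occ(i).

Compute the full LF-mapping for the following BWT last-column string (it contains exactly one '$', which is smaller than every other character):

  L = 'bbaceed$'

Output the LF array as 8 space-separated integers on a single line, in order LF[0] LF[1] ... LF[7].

Char counts: '$':1, 'a':1, 'b':2, 'c':1, 'd':1, 'e':2
C (first-col start): C('$')=0, C('a')=1, C('b')=2, C('c')=4, C('d')=5, C('e')=6
L[0]='b': occ=0, LF[0]=C('b')+0=2+0=2
L[1]='b': occ=1, LF[1]=C('b')+1=2+1=3
L[2]='a': occ=0, LF[2]=C('a')+0=1+0=1
L[3]='c': occ=0, LF[3]=C('c')+0=4+0=4
L[4]='e': occ=0, LF[4]=C('e')+0=6+0=6
L[5]='e': occ=1, LF[5]=C('e')+1=6+1=7
L[6]='d': occ=0, LF[6]=C('d')+0=5+0=5
L[7]='$': occ=0, LF[7]=C('$')+0=0+0=0

Answer: 2 3 1 4 6 7 5 0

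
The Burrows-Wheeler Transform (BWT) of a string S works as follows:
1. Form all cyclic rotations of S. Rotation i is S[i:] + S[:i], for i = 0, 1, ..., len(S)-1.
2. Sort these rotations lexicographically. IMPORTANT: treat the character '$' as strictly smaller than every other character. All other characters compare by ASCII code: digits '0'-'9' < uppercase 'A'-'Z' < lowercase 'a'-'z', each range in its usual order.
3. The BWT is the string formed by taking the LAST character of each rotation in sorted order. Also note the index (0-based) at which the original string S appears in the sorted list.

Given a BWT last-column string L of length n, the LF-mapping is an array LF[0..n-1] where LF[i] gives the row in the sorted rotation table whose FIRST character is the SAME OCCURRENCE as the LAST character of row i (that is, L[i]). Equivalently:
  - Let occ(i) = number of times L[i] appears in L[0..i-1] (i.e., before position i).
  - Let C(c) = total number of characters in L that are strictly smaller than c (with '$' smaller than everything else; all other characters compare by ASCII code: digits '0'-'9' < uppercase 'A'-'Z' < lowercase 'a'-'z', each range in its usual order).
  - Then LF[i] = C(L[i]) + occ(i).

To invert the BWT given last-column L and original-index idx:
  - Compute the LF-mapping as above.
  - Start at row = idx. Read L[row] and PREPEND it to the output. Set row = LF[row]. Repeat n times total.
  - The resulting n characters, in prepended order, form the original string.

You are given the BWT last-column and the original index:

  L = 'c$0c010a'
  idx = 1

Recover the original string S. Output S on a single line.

LF mapping: 6 0 1 7 2 4 3 5
Walk LF starting at row 1, prepending L[row]:
  step 1: row=1, L[1]='$', prepend. Next row=LF[1]=0
  step 2: row=0, L[0]='c', prepend. Next row=LF[0]=6
  step 3: row=6, L[6]='0', prepend. Next row=LF[6]=3
  step 4: row=3, L[3]='c', prepend. Next row=LF[3]=7
  step 5: row=7, L[7]='a', prepend. Next row=LF[7]=5
  step 6: row=5, L[5]='1', prepend. Next row=LF[5]=4
  step 7: row=4, L[4]='0', prepend. Next row=LF[4]=2
  step 8: row=2, L[2]='0', prepend. Next row=LF[2]=1
Reversed output: 001ac0c$

Answer: 001ac0c$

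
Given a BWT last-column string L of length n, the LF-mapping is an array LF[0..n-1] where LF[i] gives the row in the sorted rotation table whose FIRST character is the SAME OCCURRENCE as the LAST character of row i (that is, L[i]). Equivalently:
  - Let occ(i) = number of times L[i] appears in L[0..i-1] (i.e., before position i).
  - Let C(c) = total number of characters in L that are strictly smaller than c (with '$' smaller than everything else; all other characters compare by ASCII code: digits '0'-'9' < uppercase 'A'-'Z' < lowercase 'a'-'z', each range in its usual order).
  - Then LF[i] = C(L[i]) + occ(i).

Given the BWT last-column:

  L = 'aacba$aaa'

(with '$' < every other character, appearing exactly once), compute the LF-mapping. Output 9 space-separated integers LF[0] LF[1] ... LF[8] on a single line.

Char counts: '$':1, 'a':6, 'b':1, 'c':1
C (first-col start): C('$')=0, C('a')=1, C('b')=7, C('c')=8
L[0]='a': occ=0, LF[0]=C('a')+0=1+0=1
L[1]='a': occ=1, LF[1]=C('a')+1=1+1=2
L[2]='c': occ=0, LF[2]=C('c')+0=8+0=8
L[3]='b': occ=0, LF[3]=C('b')+0=7+0=7
L[4]='a': occ=2, LF[4]=C('a')+2=1+2=3
L[5]='$': occ=0, LF[5]=C('$')+0=0+0=0
L[6]='a': occ=3, LF[6]=C('a')+3=1+3=4
L[7]='a': occ=4, LF[7]=C('a')+4=1+4=5
L[8]='a': occ=5, LF[8]=C('a')+5=1+5=6

Answer: 1 2 8 7 3 0 4 5 6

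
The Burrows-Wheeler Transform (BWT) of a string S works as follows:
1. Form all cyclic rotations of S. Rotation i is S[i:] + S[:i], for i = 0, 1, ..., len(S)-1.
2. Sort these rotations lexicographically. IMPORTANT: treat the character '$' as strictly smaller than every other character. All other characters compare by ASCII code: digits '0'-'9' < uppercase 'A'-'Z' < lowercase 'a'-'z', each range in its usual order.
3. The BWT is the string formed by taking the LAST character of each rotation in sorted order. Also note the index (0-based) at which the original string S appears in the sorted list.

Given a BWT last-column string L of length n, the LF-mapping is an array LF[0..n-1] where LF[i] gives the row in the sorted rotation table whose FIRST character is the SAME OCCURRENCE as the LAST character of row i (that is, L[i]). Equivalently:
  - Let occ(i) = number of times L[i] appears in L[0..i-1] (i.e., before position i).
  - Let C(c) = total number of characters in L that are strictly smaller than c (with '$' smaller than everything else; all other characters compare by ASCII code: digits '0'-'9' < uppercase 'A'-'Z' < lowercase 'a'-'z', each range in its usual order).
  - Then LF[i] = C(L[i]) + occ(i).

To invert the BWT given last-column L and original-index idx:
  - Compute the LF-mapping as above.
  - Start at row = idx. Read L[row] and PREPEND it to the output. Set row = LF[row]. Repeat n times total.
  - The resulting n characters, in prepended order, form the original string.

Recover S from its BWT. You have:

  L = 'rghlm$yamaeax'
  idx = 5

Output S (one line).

Answer: galaxyhammer$

Derivation:
LF mapping: 10 5 6 7 8 0 12 1 9 2 4 3 11
Walk LF starting at row 5, prepending L[row]:
  step 1: row=5, L[5]='$', prepend. Next row=LF[5]=0
  step 2: row=0, L[0]='r', prepend. Next row=LF[0]=10
  step 3: row=10, L[10]='e', prepend. Next row=LF[10]=4
  step 4: row=4, L[4]='m', prepend. Next row=LF[4]=8
  step 5: row=8, L[8]='m', prepend. Next row=LF[8]=9
  step 6: row=9, L[9]='a', prepend. Next row=LF[9]=2
  step 7: row=2, L[2]='h', prepend. Next row=LF[2]=6
  step 8: row=6, L[6]='y', prepend. Next row=LF[6]=12
  step 9: row=12, L[12]='x', prepend. Next row=LF[12]=11
  step 10: row=11, L[11]='a', prepend. Next row=LF[11]=3
  step 11: row=3, L[3]='l', prepend. Next row=LF[3]=7
  step 12: row=7, L[7]='a', prepend. Next row=LF[7]=1
  step 13: row=1, L[1]='g', prepend. Next row=LF[1]=5
Reversed output: galaxyhammer$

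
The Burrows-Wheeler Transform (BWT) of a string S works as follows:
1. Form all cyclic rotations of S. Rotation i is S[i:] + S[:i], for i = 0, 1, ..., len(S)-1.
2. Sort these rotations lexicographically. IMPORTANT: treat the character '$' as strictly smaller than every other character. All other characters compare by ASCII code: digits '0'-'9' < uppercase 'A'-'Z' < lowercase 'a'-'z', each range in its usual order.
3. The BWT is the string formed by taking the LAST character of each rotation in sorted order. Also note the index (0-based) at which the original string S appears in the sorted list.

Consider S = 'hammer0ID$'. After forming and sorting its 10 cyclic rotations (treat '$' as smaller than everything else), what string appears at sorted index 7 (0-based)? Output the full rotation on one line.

All 10 rotations (rotation i = S[i:]+S[:i]):
  rot[0] = hammer0ID$
  rot[1] = ammer0ID$h
  rot[2] = mmer0ID$ha
  rot[3] = mer0ID$ham
  rot[4] = er0ID$hamm
  rot[5] = r0ID$hamme
  rot[6] = 0ID$hammer
  rot[7] = ID$hammer0
  rot[8] = D$hammer0I
  rot[9] = $hammer0ID
Sorted (with $ < everything):
  sorted[0] = $hammer0ID
  sorted[1] = 0ID$hammer
  sorted[2] = D$hammer0I
  sorted[3] = ID$hammer0
  sorted[4] = ammer0ID$h
  sorted[5] = er0ID$hamm
  sorted[6] = hammer0ID$
  sorted[7] = mer0ID$ham
  sorted[8] = mmer0ID$ha
  sorted[9] = r0ID$hamme
sorted[7] = mer0ID$ham

Answer: mer0ID$ham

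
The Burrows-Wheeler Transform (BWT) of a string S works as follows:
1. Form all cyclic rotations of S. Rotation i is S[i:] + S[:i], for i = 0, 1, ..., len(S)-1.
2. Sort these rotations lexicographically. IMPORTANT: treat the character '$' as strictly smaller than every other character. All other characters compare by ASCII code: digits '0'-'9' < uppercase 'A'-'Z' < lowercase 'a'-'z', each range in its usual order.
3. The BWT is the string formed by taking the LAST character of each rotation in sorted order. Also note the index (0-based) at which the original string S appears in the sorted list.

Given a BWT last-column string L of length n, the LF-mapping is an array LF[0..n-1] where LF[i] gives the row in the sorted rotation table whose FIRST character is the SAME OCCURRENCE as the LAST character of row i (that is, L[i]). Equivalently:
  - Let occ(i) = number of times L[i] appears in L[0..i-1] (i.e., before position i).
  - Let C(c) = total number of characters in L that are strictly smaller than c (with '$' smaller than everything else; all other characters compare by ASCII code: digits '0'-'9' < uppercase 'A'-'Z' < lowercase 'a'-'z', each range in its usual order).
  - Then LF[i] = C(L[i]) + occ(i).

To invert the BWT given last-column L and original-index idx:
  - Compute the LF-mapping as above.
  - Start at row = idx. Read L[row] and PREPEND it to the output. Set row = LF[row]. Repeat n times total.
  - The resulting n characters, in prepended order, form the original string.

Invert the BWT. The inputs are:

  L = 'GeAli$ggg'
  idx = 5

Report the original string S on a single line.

Answer: giggleAG$

Derivation:
LF mapping: 2 3 1 8 7 0 4 5 6
Walk LF starting at row 5, prepending L[row]:
  step 1: row=5, L[5]='$', prepend. Next row=LF[5]=0
  step 2: row=0, L[0]='G', prepend. Next row=LF[0]=2
  step 3: row=2, L[2]='A', prepend. Next row=LF[2]=1
  step 4: row=1, L[1]='e', prepend. Next row=LF[1]=3
  step 5: row=3, L[3]='l', prepend. Next row=LF[3]=8
  step 6: row=8, L[8]='g', prepend. Next row=LF[8]=6
  step 7: row=6, L[6]='g', prepend. Next row=LF[6]=4
  step 8: row=4, L[4]='i', prepend. Next row=LF[4]=7
  step 9: row=7, L[7]='g', prepend. Next row=LF[7]=5
Reversed output: giggleAG$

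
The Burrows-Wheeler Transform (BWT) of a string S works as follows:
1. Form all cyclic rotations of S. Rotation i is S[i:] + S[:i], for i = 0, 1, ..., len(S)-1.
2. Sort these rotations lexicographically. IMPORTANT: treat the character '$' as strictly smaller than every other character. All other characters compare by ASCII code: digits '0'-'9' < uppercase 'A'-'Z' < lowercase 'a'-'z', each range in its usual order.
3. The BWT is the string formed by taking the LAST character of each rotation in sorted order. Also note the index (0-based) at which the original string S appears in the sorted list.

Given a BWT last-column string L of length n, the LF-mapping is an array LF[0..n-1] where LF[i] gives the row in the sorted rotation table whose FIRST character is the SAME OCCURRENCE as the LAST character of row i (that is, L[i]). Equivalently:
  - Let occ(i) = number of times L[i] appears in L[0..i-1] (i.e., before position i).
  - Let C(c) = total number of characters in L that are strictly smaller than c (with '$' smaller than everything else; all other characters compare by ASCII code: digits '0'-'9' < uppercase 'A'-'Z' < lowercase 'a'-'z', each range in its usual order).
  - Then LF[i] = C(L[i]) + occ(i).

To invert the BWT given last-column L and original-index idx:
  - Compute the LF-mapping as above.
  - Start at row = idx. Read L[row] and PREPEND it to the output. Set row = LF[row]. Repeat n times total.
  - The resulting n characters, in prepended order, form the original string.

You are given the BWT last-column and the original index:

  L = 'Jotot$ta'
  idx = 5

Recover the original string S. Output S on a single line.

Answer: tattooJ$

Derivation:
LF mapping: 1 3 5 4 6 0 7 2
Walk LF starting at row 5, prepending L[row]:
  step 1: row=5, L[5]='$', prepend. Next row=LF[5]=0
  step 2: row=0, L[0]='J', prepend. Next row=LF[0]=1
  step 3: row=1, L[1]='o', prepend. Next row=LF[1]=3
  step 4: row=3, L[3]='o', prepend. Next row=LF[3]=4
  step 5: row=4, L[4]='t', prepend. Next row=LF[4]=6
  step 6: row=6, L[6]='t', prepend. Next row=LF[6]=7
  step 7: row=7, L[7]='a', prepend. Next row=LF[7]=2
  step 8: row=2, L[2]='t', prepend. Next row=LF[2]=5
Reversed output: tattooJ$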